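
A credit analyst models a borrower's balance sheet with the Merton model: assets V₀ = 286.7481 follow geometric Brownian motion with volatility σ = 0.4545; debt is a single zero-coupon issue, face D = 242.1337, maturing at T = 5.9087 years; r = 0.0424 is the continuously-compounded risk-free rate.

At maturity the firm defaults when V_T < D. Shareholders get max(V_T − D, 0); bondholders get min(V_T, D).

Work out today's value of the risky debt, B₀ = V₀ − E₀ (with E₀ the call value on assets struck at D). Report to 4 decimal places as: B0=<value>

Equity is a call on the firm's assets struck at D = 242.1337:
d₁ = [ln(V₀/D) + (r + σ²/2)T] / (σ√T)
   = [ln(286.7481/242.1337) + (0.0424 + 0.5·0.4545²)·5.9087] / (0.4545·√5.9087)
   = [0.169114 + 0.860810] / 1.104790 = 0.932235
d₂ = d₁ − σ√T = 0.932235 − 1.104790 = -0.172556
N(d₁) = 0.824392,  N(d₂) = 0.431500,  e^(−rT) = 0.778389
E₀ = V₀·N(d₁) − D·e^(−rT)·N(d₂)
   = 286.7481·0.824392 − 242.1337·0.778389·0.431500 = 155.066257
B₀ = V₀ − E₀ = 286.7481 − 155.066257 = 131.681843

B0=131.6818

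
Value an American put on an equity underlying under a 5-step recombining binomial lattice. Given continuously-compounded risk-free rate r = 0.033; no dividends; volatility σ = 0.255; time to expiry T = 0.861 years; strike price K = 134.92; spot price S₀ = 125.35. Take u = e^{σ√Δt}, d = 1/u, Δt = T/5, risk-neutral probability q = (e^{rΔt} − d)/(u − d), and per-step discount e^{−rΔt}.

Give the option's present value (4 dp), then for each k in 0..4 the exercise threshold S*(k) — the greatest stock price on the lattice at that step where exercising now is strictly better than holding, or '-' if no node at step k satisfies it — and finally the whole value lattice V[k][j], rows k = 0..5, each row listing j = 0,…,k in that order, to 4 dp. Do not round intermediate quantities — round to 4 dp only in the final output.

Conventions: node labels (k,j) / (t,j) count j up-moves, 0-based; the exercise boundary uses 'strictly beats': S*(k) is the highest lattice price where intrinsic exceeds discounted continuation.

price = 15.7182
boundary = - - 101.4408 112.7635 101.4408
tree:
15.7182
23.4600 8.1692
33.4792 13.7259 2.7154
43.6650 22.1565 5.4667 0.0000
52.8280 33.4792 11.0056 0.0000 0.0000
61.0709 43.6650 22.1565 0.0000 0.0000 0.0000

params: Δt=0.17220 u=1.11162 d=0.89959 q=0.50045 e^(-rΔt)=0.99433
t_5 payoffs: 61.0709 43.6650 22.1565 0.0000 0.0000 0.0000
t_4: node(4,0) S=82.0920 payoff=52.8280 vs cont=52.0635 → 52.8280 [stop]  node(4,1) S=101.4408 payoff=33.4792 vs cont=32.7147 → 33.4792 [stop]  node(4,2) S=125.3500 payoff=9.5700 vs cont=11.0056 → 11.0056 [wait]  node(4,3) S=154.8945 payoff=0.0000 vs cont=0.0000 → 0.0000 [wait]  node(4,4) S=191.4026 payoff=0.0000 vs cont=0.0000 → 0.0000 [wait]  ⇒ S*(4)=101.4408
t_3: node(3,0) S=91.2550 payoff=43.6650 vs cont=42.9005 → 43.6650 [stop]  node(3,1) S=112.7635 payoff=22.1565 vs cont=22.1064 → 22.1565 [stop]  node(3,2) S=139.3414 payoff=0.0000 vs cont=5.4667 → 5.4667 [wait]  node(3,3) S=172.1837 payoff=0.0000 vs cont=0.0000 → 0.0000 [wait]  ⇒ S*(3)=112.7635
t_2: node(2,0) S=101.4408 payoff=33.4792 vs cont=32.7147 → 33.4792 [stop]  node(2,1) S=125.3500 payoff=9.5700 vs cont=13.7259 → 13.7259 [wait]  node(2,2) S=154.8945 payoff=0.0000 vs cont=2.7154 → 2.7154 [wait]  ⇒ S*(2)=101.4408
t_1: node(1,0) S=112.7635 payoff=22.1565 vs cont=23.4600 → 23.4600 [wait]  node(1,1) S=139.3414 payoff=0.0000 vs cont=8.1692 → 8.1692 [wait]  ⇒ S*(1)=-
t_0: node(0,0) S=125.3500 payoff=9.5700 vs cont=15.7182 → 15.7182 [wait]  ⇒ S*(0)=-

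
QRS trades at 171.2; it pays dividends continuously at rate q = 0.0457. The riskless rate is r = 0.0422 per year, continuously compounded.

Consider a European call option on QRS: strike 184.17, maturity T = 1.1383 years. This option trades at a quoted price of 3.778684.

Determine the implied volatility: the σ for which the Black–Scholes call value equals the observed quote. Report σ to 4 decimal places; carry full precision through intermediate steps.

At σ = 0.1224 the Black–Scholes value reproduces the quote:
σ√T = 0.1224·√1.1383 = 0.130590
d₁ = (ln(S/K) + (r−q+σ²/2)T) / (σ√T) = (ln(171.2/184.17) + (0.0422−0.0457+0.1224²/2)·1.1383) / 0.130590 = (-0.073027 + 0.004543) / 0.130590 = -0.524420
d₂ = d₁ − σ√T = -0.524420 − 0.130590 = -0.655010
e^{−rT} = 0.953099
e^{−qT} = 0.949310
N(d₁) = 0.299993,  N(d₂) = 0.256231
V = S·e^{−qT}·N(d₁) − K·e^{−rT}·N(d₂) = 48.755450 − 44.976766 = 3.778684 (matching the quote); vega is positive throughout, so no other σ reproduces this price

sigma = 0.1224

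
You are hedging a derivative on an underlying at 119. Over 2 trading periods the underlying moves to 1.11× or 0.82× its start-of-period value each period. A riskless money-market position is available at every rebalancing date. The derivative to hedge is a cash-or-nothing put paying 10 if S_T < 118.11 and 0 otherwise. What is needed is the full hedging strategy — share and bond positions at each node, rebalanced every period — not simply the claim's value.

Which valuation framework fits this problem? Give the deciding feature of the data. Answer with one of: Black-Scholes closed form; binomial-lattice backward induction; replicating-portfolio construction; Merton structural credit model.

framework: replicating-portfolio construction

Key observation: since the answer must list Δ and B at each node of the 1.11/0.82 lattice on 119, the replicating-portfolio method — solving the two-state system at every node — is the one that applies.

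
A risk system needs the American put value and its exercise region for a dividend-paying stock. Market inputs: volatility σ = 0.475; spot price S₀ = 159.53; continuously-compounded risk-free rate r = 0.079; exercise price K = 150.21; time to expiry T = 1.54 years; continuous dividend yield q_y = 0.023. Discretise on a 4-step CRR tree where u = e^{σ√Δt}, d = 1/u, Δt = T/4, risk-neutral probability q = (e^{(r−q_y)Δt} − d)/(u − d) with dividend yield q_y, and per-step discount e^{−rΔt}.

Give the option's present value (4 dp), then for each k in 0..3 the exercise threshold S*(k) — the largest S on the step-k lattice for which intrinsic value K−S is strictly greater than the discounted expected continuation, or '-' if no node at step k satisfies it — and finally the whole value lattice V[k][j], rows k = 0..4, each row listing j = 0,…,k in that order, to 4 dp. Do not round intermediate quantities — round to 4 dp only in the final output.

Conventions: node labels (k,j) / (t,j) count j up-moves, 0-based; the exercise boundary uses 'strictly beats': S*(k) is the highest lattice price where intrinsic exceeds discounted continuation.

price = 24.5626
boundary = - - 88.4796 65.8937
tree:
24.5626
39.6586 8.7115
61.7304 16.7325 0.0000
84.3163 32.1388 0.0000 0.0000
101.1368 61.7304 0.0000 0.0000 0.0000

Δt=0.38500, u=1.34276, d=0.74473, q=0.46329, disc=e^(-rΔt)=0.97004
k=4 terminal: V=max(K-S,0) → 101.1368 61.7304 0.0000 0.0000 0.0000
k=3: j=0 S=65.8937 intr=84.3163 cont=80.3974 V=84.3163[EX]; j=1 S=118.8072 intr=31.4028 cont=32.1388 V=32.1388[hold]; j=2 S=214.2110 intr=0.0000 cont=0.0000 V=0.0000[hold]; j=3 S=386.2254 intr=0.0000 cont=0.0000 V=0.0000[hold]  S*(3)=65.8937
k=2: j=0 S=88.4796 intr=61.7304 cont=58.3413 V=61.7304[EX]; j=1 S=159.5300 intr=0.0000 cont=16.7325 V=16.7325[hold]; j=2 S=287.6348 intr=0.0000 cont=0.0000 V=0.0000[hold]  S*(2)=88.4796
k=1: j=0 S=118.8072 intr=31.4028 cont=39.6586 V=39.6586[hold]; j=1 S=214.2110 intr=0.0000 cont=8.7115 V=8.7115[hold]  S*(1)=-
k=0: j=0 S=159.5300 intr=0.0000 cont=24.5626 V=24.5626[hold]  S*(0)=-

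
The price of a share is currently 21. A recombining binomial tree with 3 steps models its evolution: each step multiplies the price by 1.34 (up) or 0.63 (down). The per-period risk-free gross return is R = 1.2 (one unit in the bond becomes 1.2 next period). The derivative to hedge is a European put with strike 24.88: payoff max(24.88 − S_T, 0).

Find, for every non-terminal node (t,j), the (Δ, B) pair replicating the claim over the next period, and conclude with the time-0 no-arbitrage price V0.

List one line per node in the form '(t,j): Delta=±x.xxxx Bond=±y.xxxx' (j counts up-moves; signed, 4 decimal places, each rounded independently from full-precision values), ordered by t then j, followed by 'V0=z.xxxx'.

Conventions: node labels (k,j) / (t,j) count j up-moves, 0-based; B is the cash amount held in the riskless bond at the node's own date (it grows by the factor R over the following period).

The replicating-portfolio and risk-neutral prices coincide; use p* = (1.2−0.63)/(1.34−0.63) = 0.8028 for the latter.
Expiry values: V(3,0)=19.6290, V(3,1)=13.7112, V(3,2)=1.1242, V(3,3)=0.0000
Node (2,0) S=8.3349: V=(p*·13.7112+(1−p*)·19.6290)/1.2=12.3984; Δ=(13.7112−19.6290)/(11.1688−5.2510)=-1.0000; B=V−Δ·S=20.7333
Node (2,1) S=17.7282: V=(p*·1.1242+(1−p*)·13.7112)/1.2=3.0051; Δ=(1.1242−13.7112)/(23.7558−11.1688)=-1.0000; B=V−Δ·S=20.7333
Node (2,2) S=37.7076: V=(p*·0.0000+(1−p*)·1.1242)/1.2=0.1847; Δ=(0.0000−1.1242)/(50.5282−23.7558)=-0.0420; B=V−Δ·S=1.7681
Node (1,0) S=13.2300: V=(p*·3.0051+(1−p*)·12.3984)/1.2=4.0478; Δ=(3.0051−12.3984)/(17.7282−8.3349)=-1.0000; B=V−Δ·S=17.2778
Node (1,1) S=28.1400: V=(p*·0.1847+(1−p*)·3.0051)/1.2=0.6174; Δ=(0.1847−3.0051)/(37.7076−17.7282)=-0.1412; B=V−Δ·S=4.5898
Node (0,0) S=21.0000: V=(p*·0.6174+(1−p*)·4.0478)/1.2=1.0782; Δ=(0.6174−4.0478)/(28.1400−13.2300)=-0.2301; B=V−Δ·S=5.9097
As a check, the time-0 holding Δ(0,0)·S0 + B(0,0) comes to 1.0782 — exactly V0.

(0,0): Delta=-0.2301 Bond=5.9097
(1,0): Delta=-1.0000 Bond=17.2778
(1,1): Delta=-0.1412 Bond=4.5898
(2,0): Delta=-1.0000 Bond=20.7333
(2,1): Delta=-1.0000 Bond=20.7333
(2,2): Delta=-0.0420 Bond=1.7681
V0=1.0782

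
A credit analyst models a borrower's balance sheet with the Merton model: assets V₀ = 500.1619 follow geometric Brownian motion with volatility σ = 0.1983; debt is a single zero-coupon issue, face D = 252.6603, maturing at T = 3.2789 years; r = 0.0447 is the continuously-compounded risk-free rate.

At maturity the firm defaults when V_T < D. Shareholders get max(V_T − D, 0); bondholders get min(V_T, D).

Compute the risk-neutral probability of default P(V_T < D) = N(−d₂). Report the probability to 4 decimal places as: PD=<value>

PD=0.0166

Work the structural quantities from V₀ = 500.1619 against face 252.6603:
d₁ = [ln(V₀/D) + (r + σ²/2)T] / (σ√T)
   = [ln(500.1619/252.6603) + (0.0447 + 0.5·0.1983²)·3.2789] / (0.1983·√3.2789)
   = [0.682886 + 0.211035] / 0.359076 = 2.489500
d₂ = d₁ − σ√T = 2.489500 − 0.359076 = 2.130424
risk-neutral PD = N(−d₂) = N(-2.130424) = 0.016568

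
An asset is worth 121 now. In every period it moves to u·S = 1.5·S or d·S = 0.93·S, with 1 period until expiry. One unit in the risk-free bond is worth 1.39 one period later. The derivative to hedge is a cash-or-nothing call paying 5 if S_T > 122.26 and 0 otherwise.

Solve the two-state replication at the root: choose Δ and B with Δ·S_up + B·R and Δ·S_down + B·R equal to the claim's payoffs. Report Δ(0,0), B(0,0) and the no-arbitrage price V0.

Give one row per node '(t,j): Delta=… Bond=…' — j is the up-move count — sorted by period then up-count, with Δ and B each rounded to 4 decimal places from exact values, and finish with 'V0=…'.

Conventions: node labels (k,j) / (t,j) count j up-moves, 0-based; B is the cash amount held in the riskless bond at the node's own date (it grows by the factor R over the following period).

(0,0): Delta=0.0725 Bond=-5.8690
V0=2.9029

The replicating-portfolio and risk-neutral prices coincide; use p* = (1.39−0.93)/(1.5−0.93) = 0.8070 for the latter.
Payoffs at expiry: V(1,0)=0.0000, V(1,1)=5.0000
Node (0,0) S=121.0000: V=(p*·5.0000+(1−p*)·0.0000)/1.39=2.9029; Δ=(5.0000−0.0000)/(181.5000−112.5300)=0.0725; B=V−Δ·S=-5.8690
As a check, the time-0 holding Δ(0,0)·S0 + B(0,0) comes to 2.9029 — exactly V0.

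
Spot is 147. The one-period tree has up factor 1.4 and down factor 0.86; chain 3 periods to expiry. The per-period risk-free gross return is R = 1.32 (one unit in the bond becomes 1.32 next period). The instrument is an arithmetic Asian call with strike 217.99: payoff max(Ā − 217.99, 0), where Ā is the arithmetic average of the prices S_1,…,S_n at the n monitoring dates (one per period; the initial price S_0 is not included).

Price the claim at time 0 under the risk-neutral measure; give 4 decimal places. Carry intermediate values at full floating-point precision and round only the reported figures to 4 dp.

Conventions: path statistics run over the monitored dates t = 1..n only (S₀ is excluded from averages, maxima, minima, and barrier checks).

With p* = (R−d)/(u−d) = 0.8519, sum probability × payoff across the paths and divide by R^3.
Enumerate all 2^3 = 8 price paths (U = up ×1.4, D = down ×0.86); each path with k up-moves has probability p*^k·(1−p*)^(3−k).
DDD: Ā=109.5471, payoff=0.0000, prob=0.003252
UDD: Ā=178.3326, payoff=0.0000, prob=0.018696
DUD: Ā=151.8726, payoff=0.0000, prob=0.018696
UUD: Ā=247.2344, payoff=29.2444, prob=0.107504
DDU: Ā=129.1170, payoff=0.0000, prob=0.018696
UDU: Ā=210.1904, payoff=0.0000, prob=0.107504
DUU: Ā=183.7304, payoff=0.0000, prob=0.107504
UUU: Ā=299.0960, payoff=81.1060, prob=0.618148
Price = Σ prob·payoff / R^3 = 53.279371 / 2.299968 = 23.1653

price = 23.1653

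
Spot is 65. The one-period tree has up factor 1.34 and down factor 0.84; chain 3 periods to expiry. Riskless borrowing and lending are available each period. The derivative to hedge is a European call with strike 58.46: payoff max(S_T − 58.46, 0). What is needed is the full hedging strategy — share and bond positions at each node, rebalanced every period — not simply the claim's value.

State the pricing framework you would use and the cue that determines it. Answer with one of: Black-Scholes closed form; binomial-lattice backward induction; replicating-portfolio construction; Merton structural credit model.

framework: replicating-portfolio construction

Key observation: a price alone would not answer the question — the per-node share/bond construction on the spot-65, 1.34/0.84 tree is required, and only the replicating-portfolio method yields it.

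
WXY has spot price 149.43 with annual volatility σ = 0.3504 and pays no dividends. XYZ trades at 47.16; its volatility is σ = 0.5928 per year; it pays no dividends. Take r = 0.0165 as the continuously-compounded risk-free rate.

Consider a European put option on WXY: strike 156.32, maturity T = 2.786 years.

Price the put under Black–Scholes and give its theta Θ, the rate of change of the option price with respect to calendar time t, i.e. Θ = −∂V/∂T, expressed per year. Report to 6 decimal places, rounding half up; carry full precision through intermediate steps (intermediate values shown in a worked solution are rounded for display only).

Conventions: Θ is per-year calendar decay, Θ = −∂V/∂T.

σ√T = 0.3504·√2.786 = 0.584864
d₁ = (ln(S/K) + (r+σ²/2)T) / (σ√T) = (ln(149.43/156.32) + (0.0165+0.3504²/2)·2.786) / 0.584864 = (-0.045077 + 0.217002) / 0.584864 = 0.293957
d₂ = d₁ − σ√T = 0.293957 − 0.584864 = -0.290907
e^{−rT} = 0.955072
N(−d₁) = 0.384395,  N(−d₂) = 0.614439
Put price V = K·e^{−rT}·N(−d₂) − S·N(−d₁) = 91.733731 − 57.440216 = 34.293516
φ(d₁) = (1/√(2π))·e^{−d₁²/2} = 0.382073
Θ = −S·φ(d₁)·σ/(2√T) + r·K·e^{−rT}·N(−d₂) = −5.992770 + 1.513607 = -4.479163

price = 34.293516
Θ = -4.479163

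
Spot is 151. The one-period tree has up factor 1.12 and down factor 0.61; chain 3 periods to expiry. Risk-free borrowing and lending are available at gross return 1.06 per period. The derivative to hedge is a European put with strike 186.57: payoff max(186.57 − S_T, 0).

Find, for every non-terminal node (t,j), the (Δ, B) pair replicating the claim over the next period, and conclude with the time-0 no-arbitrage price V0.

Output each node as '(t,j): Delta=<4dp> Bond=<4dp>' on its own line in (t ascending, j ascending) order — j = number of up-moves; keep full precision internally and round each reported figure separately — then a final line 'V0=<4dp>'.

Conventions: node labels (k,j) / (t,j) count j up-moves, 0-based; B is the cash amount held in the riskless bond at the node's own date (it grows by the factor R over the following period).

(0,0): Delta=-0.7699 Bond=136.6525
(1,0): Delta=-1.0000 Bond=166.0466
(1,1): Delta=-0.7532 Bond=142.0256
(2,0): Delta=-1.0000 Bond=176.0094
(2,1): Delta=-1.0000 Bond=176.0094
(2,2): Delta=-0.7353 Bond=147.1522
V0=20.3984

Risk-neutral probability p* = (R−d)/(u−d) = (1.06−0.61)/(1.12−0.61) = 0.8824.
Expiry values: V(3,0)=152.2959, V(3,1)=123.6404, V(3,2)=71.0272, V(3,3)=0.0000
  t=2,j=0: stock 56.1871 → up 62.9296 (V=123.6404), down 34.2741 (V=152.2959). Price 119.8223; hedge Δ=-1.0000, bond B=176.0094.
  t=2,j=1: stock 103.1632 → up 115.5428 (V=71.0272), down 62.9296 (V=123.6404). Price 72.8462; hedge Δ=-1.0000, bond B=176.0094.
  t=2,j=2: stock 189.4144 → up 212.1441 (V=0.0000), down 115.5428 (V=71.0272). Price 7.8832; hedge Δ=-0.7353, bond B=147.1522.
  t=1,j=0: stock 92.1100 → up 103.1632 (V=72.8462), down 56.1871 (V=119.8223). Price 73.9366; hedge Δ=-1.0000, bond B=166.0466.
  t=1,j=1: stock 169.1200 → up 189.4144 (V=7.8832), down 103.1632 (V=72.8462). Price 14.6470; hedge Δ=-0.7532, bond B=142.0256.
  t=0,j=0: stock 151.0000 → up 169.1200 (V=14.6470), down 92.1100 (V=73.9366). Price 20.3984; hedge Δ=-0.7699, bond B=136.6525.
Sanity check at the root: Δ(0,0)·S0 + B(0,0) reproduces V0 = 20.3984.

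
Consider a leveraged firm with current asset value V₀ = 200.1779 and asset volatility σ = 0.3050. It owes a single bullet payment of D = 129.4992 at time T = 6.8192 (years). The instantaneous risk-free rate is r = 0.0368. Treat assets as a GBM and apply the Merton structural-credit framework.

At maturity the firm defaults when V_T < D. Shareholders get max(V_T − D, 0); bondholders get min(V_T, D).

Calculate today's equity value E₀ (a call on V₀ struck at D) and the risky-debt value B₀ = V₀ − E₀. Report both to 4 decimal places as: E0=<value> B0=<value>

Work the structural quantities from V₀ = 200.1779 against face 129.4992:
d₁ = [ln(V₀/D) + (r + σ²/2)T] / (σ√T)
   = [ln(200.1779/129.4992) + (0.0368 + 0.5·0.3050²)·6.8192] / (0.3050·√6.8192)
   = [0.435532 + 0.568125] / 0.796465 = 1.260139
d₂ = d₁ − σ√T = 1.260139 − 0.796465 = 0.463674
N(d₁) = 0.896190,  N(d₂) = 0.678559,  e^(−rT) = 0.778064
E₀ = V₀·N(d₁) − D·e^(−rT)·N(d₂)
   = 200.1779·0.896190 − 129.4992·0.778064·0.678559 = 111.026772
B₀ = V₀ − E₀ = 200.1779 − 111.026772 = 89.151128

E0=111.0268 B0=89.1511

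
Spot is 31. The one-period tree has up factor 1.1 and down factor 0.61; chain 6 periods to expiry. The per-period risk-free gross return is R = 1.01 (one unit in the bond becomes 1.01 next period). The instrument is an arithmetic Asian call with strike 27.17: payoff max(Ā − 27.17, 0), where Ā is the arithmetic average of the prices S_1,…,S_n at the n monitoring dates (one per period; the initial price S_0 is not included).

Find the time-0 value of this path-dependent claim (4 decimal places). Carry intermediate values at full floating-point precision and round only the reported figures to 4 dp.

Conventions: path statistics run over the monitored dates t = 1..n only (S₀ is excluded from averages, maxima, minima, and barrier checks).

price = 6.6595

With p* = (R−d)/(u−d) = 0.8163, sum probability × payoff across the paths and divide by R^6.
Enumerate all 2^6 = 64 price paths (U = up ×1.1, D = down ×0.61); each path with k up-moves has probability p*^k·(1−p*)^(6−k).
DDDDDD: Ā=7.6649, payoff=0.0000, prob=0.000038
UDDDDD: Ā=13.8219, payoff=0.0000, prob=0.000171
DUDDDD: Ā=11.2902, payoff=0.0000, prob=0.000171
UUDDDD: Ā=20.3594, payoff=0.0000, prob=0.000758
DDUDDD: Ā=9.7459, payoff=0.0000, prob=0.000171
UDUDDD: Ā=17.5745, payoff=0.0000, prob=0.000758
DUUDDD: Ā=15.0429, payoff=0.0000, prob=0.000758
UUUDDD: Ā=27.1265, payoff=0.0000, prob=0.003371
DDDUDD: Ā=8.8038, payoff=0.0000, prob=0.000171
UDDUDD: Ā=15.8758, payoff=0.0000, prob=0.000758
DUDUDD: Ā=13.3441, payoff=0.0000, prob=0.000758
UUDUDD: Ā=24.0632, payoff=0.0000, prob=0.003371
DDUUDD: Ā=11.7998, payoff=0.0000, prob=0.000758
UDUUDD: Ā=21.2783, payoff=0.0000, prob=0.003371
DUUUDD: Ā=18.7467, payoff=0.0000, prob=0.003371
UUUUDD: Ā=33.8055, payoff=6.6355, prob=0.014981
DDDDUD: Ā=8.2292, payoff=0.0000, prob=0.000171
UDDDUD: Ā=14.8395, payoff=0.0000, prob=0.000758
DUDDUD: Ā=12.3079, payoff=0.0000, prob=0.000758
UUDDUD: Ā=22.1945, payoff=0.0000, prob=0.003371
DDUDUD: Ā=10.7636, payoff=0.0000, prob=0.000758
UDUDUD: Ā=19.4097, payoff=0.0000, prob=0.003371
DUUDUD: Ā=16.8780, payoff=0.0000, prob=0.003371
UUUDUD: Ā=30.4358, payoff=3.2658, prob=0.014981
DDDUUD: Ā=9.8215, payoff=0.0000, prob=0.000758
UDDUUD: Ā=17.7110, payoff=0.0000, prob=0.003371
DUDUUD: Ā=15.1793, payoff=0.0000, prob=0.003371
UUDUUD: Ā=27.3725, payoff=0.2025, prob=0.014981
DDUUUD: Ā=13.6350, payoff=0.0000, prob=0.003371
UDUUUD: Ā=24.5877, payoff=0.0000, prob=0.014981
DUUUUD: Ā=22.0560, payoff=0.0000, prob=0.014981
UUUUUD: Ā=39.7731, payoff=12.6031, prob=0.066583
DDDDDU: Ā=7.8787, payoff=0.0000, prob=0.000171
UDDDDU: Ā=14.2074, payoff=0.0000, prob=0.000758
DUDDDU: Ā=11.6758, payoff=0.0000, prob=0.000758
UUDDDU: Ā=21.0547, payoff=0.0000, prob=0.003371
DDUDDU: Ā=10.1315, payoff=0.0000, prob=0.000758
UDUDDU: Ā=18.2698, payoff=0.0000, prob=0.003371
DUUDDU: Ā=15.7382, payoff=0.0000, prob=0.003371
UUUDDU: Ā=28.3803, payoff=1.2103, prob=0.014981
DDDUDU: Ā=9.1894, payoff=0.0000, prob=0.000758
UDDUDU: Ā=16.5711, payoff=0.0000, prob=0.003371
DUDUDU: Ā=14.0394, payoff=0.0000, prob=0.003371
UUDUDU: Ā=25.3170, payoff=0.0000, prob=0.014981
DDUUDU: Ā=12.4951, payoff=0.0000, prob=0.003371
UDUUDU: Ā=22.5322, payoff=0.0000, prob=0.014981
DUUUDU: Ā=20.0005, payoff=0.0000, prob=0.014981
UUUUDU: Ā=36.0665, payoff=8.8965, prob=0.066583
DDDDUU: Ā=8.6148, payoff=0.0000, prob=0.000758
UDDDUU: Ā=15.5349, payoff=0.0000, prob=0.003371
DUDDUU: Ā=13.0032, payoff=0.0000, prob=0.003371
UUDDUU: Ā=23.4484, payoff=0.0000, prob=0.014981
DDUDUU: Ā=11.4589, payoff=0.0000, prob=0.003371
UDUDUU: Ā=20.6636, payoff=0.0000, prob=0.014981
DUUDUU: Ā=18.1319, payoff=0.0000, prob=0.014981
UUUDUU: Ā=32.6968, payoff=5.5268, prob=0.066583
DDDUUU: Ā=10.5168, payoff=0.0000, prob=0.003371
UDDUUU: Ā=18.9648, payoff=0.0000, prob=0.014981
DUDUUU: Ā=16.4331, payoff=0.0000, prob=0.014981
UUDUUU: Ā=29.6335, payoff=2.4635, prob=0.066583
DDUUUU: Ā=14.8888, payoff=0.0000, prob=0.014981
UDUUUU: Ā=26.8487, payoff=0.0000, prob=0.066583
DUUUUU: Ā=24.3170, payoff=0.0000, prob=0.066583
UUUUUU: Ā=43.8504, payoff=16.6804, prob=0.295926
Price = Σ prob·payoff / R^6 = 7.069206 / 1.061520 = 6.6595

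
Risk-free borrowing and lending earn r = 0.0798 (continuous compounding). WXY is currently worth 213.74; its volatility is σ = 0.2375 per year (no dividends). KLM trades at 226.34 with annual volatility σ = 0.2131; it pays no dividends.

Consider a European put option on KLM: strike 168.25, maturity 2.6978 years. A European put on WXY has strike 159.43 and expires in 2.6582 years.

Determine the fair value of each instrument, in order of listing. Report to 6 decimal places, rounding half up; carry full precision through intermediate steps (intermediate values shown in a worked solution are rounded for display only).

price(KLM put K=168.25) = 1.935801
price(WXY put K=159.43) = 2.859234

[KLM put K=168.25]
σ√T = 0.2131·√2.6978 = 0.350016
d₁ = (ln(S/K) + (r+σ²/2)T) / (σ√T) = (ln(226.34/168.25) + (0.0798+0.2131²/2)·2.6978) / 0.350016 = (0.296587 + 0.276540) / 0.350016 = 1.637431
d₂ = d₁ − σ√T = 1.637431 − 0.350016 = 1.287414
e^{−rT} = 0.806312
N(−d₁) = 0.050770,  N(−d₂) = 0.098975
price = K·e^{−rT}·N(−d₂) − S·N(−d₁) = 13.427142 − 11.491341 = 1.935801
[WXY put K=159.43]
σ√T = 0.2375·√2.6582 = 0.387220
d₁ = (ln(S/K) + (r+σ²/2)T) / (σ√T) = (ln(213.74/159.43) + (0.0798+0.2375²/2)·2.6582) / 0.387220 = (0.293155 + 0.287094) / 0.387220 = 1.498501
d₂ = d₁ − σ√T = 1.498501 − 0.387220 = 1.111282
e^{−rT} = 0.808864
N(−d₁) = 0.067002,  N(−d₂) = 0.133224
price = K·e^{−rT}·N(−d₂) − S·N(−d₁) = 17.180136 − 14.320902 = 2.859234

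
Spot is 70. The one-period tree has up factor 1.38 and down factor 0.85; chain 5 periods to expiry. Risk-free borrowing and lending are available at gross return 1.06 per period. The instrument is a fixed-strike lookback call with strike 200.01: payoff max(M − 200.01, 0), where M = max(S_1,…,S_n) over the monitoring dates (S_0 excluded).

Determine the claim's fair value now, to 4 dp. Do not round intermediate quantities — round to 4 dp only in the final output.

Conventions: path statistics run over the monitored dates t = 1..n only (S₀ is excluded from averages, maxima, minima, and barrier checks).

Set p* = 0.3962 (from d < R < u); the path-dependent value is the discounted p*-expectation over all price paths.
Enumerate all 2^5 = 32 price paths (U = up ×1.38, D = down ×0.85); each path with k up-moves has probability p*^k·(1−p*)^(5−k).
DDDDD: M=59.5000, payoff=0.0000, prob=0.080236
UDDDD: M=96.6000, payoff=0.0000, prob=0.052655
DUDDD: M=82.1100, payoff=0.0000, prob=0.052655
UUDDD: M=133.3080, payoff=0.0000, prob=0.034555
DDUDD: M=69.7935, payoff=0.0000, prob=0.052655
UDUDD: M=113.3118, payoff=0.0000, prob=0.034555
DUUDD: M=113.3118, payoff=0.0000, prob=0.034555
UUUDD: M=183.9650, payoff=0.0000, prob=0.022677
DDDUD: M=59.5000, payoff=0.0000, prob=0.052655
UDDUD: M=96.6000, payoff=0.0000, prob=0.034555
DUDUD: M=96.3150, payoff=0.0000, prob=0.034555
UUDUD: M=156.3703, payoff=0.0000, prob=0.022677
DDUUD: M=96.3150, payoff=0.0000, prob=0.034555
UDUUD: M=156.3703, payoff=0.0000, prob=0.022677
DUUUD: M=156.3703, payoff=0.0000, prob=0.022677
UUUUD: M=253.8718, payoff=53.8618, prob=0.014882
DDDDU: M=59.5000, payoff=0.0000, prob=0.052655
UDDDU: M=96.6000, payoff=0.0000, prob=0.034555
DUDDU: M=82.1100, payoff=0.0000, prob=0.034555
UUDDU: M=133.3080, payoff=0.0000, prob=0.022677
DDUDU: M=81.8678, payoff=0.0000, prob=0.034555
UDUDU: M=132.9147, payoff=0.0000, prob=0.022677
DUUDU: M=132.9147, payoff=0.0000, prob=0.022677
UUUDU: M=215.7910, payoff=15.7810, prob=0.014882
DDDUU: M=81.8678, payoff=0.0000, prob=0.034555
UDDUU: M=132.9147, payoff=0.0000, prob=0.022677
DUDUU: M=132.9147, payoff=0.0000, prob=0.022677
UUDUU: M=215.7910, payoff=15.7810, prob=0.014882
DDUUU: M=132.9147, payoff=0.0000, prob=0.022677
UDUUU: M=215.7910, payoff=15.7810, prob=0.014882
DUUUU: M=215.7910, payoff=15.7810, prob=0.014882
UUUUU: M=350.3430, payoff=150.3330, prob=0.009766
Price = Σ prob·payoff / R^5 = 3.209081 / 1.338226 = 2.3980

price = 2.3980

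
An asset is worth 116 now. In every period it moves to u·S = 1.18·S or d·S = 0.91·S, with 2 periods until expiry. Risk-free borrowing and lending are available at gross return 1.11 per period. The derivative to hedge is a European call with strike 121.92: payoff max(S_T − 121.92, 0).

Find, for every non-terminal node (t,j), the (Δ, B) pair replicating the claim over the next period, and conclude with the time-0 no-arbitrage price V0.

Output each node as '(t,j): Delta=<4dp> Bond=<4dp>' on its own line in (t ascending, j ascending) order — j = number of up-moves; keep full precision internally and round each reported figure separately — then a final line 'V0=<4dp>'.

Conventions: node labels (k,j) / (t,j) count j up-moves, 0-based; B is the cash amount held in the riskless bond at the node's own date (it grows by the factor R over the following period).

(0,0): Delta=0.8071 Bond=-75.1714
(1,0): Delta=0.0927 Bond=-8.0184
(1,1): Delta=1.0000 Bond=-109.8378
V0=18.4578

The replicating-portfolio and risk-neutral prices coincide; use p* = (1.11−0.91)/(1.18−0.91) = 0.7407 for the latter.
Terminal payoffs: V(2,0)=0.0000, V(2,1)=2.6408, V(2,2)=39.5984
Node (1,0) S=105.5600: V=(p*·2.6408+(1−p*)·0.0000)/1.11=1.7623; Δ=(2.6408−0.0000)/(124.5608−96.0596)=0.0927; B=V−Δ·S=-8.0184
Node (1,1) S=136.8800: V=(p*·39.5984+(1−p*)·2.6408)/1.11=27.0422; Δ=(39.5984−2.6408)/(161.5184−124.5608)=1.0000; B=V−Δ·S=-109.8378
Node (0,0) S=116.0000: V=(p*·27.0422+(1−p*)·1.7623)/1.11=18.4578; Δ=(27.0422−1.7623)/(136.8800−105.5600)=0.8071; B=V−Δ·S=-75.1714
Check: Δ(0,0)·S0 + B(0,0) = 18.4578 = V0.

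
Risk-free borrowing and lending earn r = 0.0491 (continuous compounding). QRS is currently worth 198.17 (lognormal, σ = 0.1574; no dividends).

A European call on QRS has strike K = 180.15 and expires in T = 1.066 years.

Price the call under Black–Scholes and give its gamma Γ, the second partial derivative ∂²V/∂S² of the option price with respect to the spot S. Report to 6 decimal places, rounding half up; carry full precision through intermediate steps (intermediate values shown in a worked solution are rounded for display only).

σ√T = 0.1574·√1.066 = 0.162511
d₁ = (ln(S/K) + (r+σ²/2)T) / (σ√T) = (ln(198.17/180.15) + (0.0491+0.1574²/2)·1.066) / 0.162511 = (0.095335 + 0.065546) / 0.162511 = 0.989968
d₂ = d₁ − σ√T = 0.989968 − 0.162511 = 0.827457
e^{−rT} = 0.949006
N(d₁) = 0.838905,  N(d₂) = 0.796011
Call price V = S·N(d₁) − K·e^{−rT}·N(d₂) = 166.245845 − 136.088711 = 30.157134
φ(d₁) = (1/√(2π))·e^{−d₁²/2} = 0.244398
Γ = φ(d₁) / (S·σ·√T) = 0.007589

price = 30.157134
Γ = 0.007589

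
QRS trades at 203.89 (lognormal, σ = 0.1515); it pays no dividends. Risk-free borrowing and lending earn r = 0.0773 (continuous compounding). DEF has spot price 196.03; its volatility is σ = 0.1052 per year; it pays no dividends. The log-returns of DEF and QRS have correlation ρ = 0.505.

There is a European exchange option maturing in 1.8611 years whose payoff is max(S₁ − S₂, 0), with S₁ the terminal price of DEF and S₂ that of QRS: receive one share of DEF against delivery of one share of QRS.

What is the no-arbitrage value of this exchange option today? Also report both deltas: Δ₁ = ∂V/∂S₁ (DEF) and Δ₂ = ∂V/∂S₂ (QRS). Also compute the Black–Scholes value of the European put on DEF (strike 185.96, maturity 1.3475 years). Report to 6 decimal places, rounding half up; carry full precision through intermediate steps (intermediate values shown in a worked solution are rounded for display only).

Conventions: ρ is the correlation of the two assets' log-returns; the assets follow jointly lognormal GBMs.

exchange price = 10.953656
Δ1 = 0.450681
Δ2 = -0.379584
price(DEF put K=185.96) = 1.039315

σ_eff = √(σ₁² + σ₂² − 2ρσ₁σ₂) = √(0.1052² + 0.1515² − 2·0.505·0.1052·0.1515) = 0.133873
d₁ = (ln(S₁/S₂) + (q₂ − q₁ + σ_eff²/2)T) / (σ_eff√T) = (ln(196.03/203.89) + (0.0 − 0.0 + 0.008961)·1.8611) / 0.182633 = -0.123940
d₂ = d₁ − σ_eff√T = -0.123940 − 0.182633 = -0.306573
N(d₁) = 0.450681,  N(d₂) = 0.379584
V = S₁·e^{−q₁T}·N(d₁) − S₂·e^{−q₂T}·N(d₂) = 88.347091 − 77.393435 = 10.953656
Δ₁ = e^{−q₁T}·N(d₁) = 0.450681;  Δ₂ = −e^{−q₂T}·N(d₂) = -0.379584
[vanilla: DEF put K=185.96]
σ√T = 0.1052·√1.3475 = 0.122118
d₁ = (ln(S/K) + (r+σ²/2)T) / (σ√T) = (ln(196.03/185.96) + (0.0773+0.1052²/2)·1.3475) / 0.122118 = (0.052736 + 0.111618) / 0.122118 = 1.345863
d₂ = d₁ − σ√T = 1.345863 − 0.122118 = 1.223745
e^{−rT} = 0.901080
N(−d₁) = 0.089173,  N(−d₂) = 0.110524
price = K·e^{−rT}·N(−d₂) − S·N(−d₁) = 18.519963 − 17.480648 = 1.039315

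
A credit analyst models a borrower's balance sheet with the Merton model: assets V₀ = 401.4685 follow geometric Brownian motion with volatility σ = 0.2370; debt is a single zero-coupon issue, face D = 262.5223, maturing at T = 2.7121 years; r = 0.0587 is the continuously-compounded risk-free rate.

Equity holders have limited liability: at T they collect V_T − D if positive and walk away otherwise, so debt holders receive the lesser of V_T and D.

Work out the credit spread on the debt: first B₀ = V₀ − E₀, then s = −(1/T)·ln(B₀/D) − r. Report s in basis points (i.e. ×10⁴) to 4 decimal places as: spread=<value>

With assets at 401.4685 and a single debt payment of 262.5223 at 2.7121 years:
d₁ = [ln(V₀/D) + (r + σ²/2)T] / (σ√T)
   = [ln(401.4685/262.5223) + (0.0587 + 0.5·0.2370²)·2.7121] / (0.2370·√2.7121)
   = [0.424793 + 0.235368] / 0.390302 = 1.691410
d₂ = d₁ − σ√T = 1.691410 − 0.390302 = 1.301107
N(d₁) = 0.954621,  N(d₂) = 0.903389,  e^(−rT) = 0.852826
E₀ = V₀·N(d₁) − D·e^(−rT)·N(d₂)
   = 401.4685·0.954621 − 262.5223·0.852826·0.903389 = 180.994213
B₀ = V₀ − E₀ = 401.4685 − 180.994213 = 220.474287
spread = −(1/T)·ln(B₀/D) − r = −(1/2.7121)·ln(220.474287/262.5223) − 0.0587 = 0.00566155
in basis points: 0.00566155 × 10⁴ = 56.6155 bp

spread=56.6155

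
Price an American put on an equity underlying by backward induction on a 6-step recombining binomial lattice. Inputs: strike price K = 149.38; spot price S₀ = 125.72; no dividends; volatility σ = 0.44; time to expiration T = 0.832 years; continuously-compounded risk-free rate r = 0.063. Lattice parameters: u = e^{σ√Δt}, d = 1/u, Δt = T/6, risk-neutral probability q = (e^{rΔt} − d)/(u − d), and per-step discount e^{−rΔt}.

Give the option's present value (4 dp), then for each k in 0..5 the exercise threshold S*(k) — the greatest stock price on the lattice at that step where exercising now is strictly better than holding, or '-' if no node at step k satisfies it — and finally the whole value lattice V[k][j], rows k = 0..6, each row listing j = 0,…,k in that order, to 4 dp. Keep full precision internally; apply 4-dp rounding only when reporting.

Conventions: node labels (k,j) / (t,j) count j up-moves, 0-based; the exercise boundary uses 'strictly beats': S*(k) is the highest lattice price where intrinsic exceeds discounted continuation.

price = 32.4758
boundary = - - 90.5917 76.9008 90.5917 106.7202
tree:
32.4758
44.5235 20.3096
58.7883 30.2281 10.1775
72.4792 43.2354 17.0056 3.1338
84.1011 58.7883 27.5533 6.1477 0.0000
93.9666 72.4792 42.6598 12.0605 0.0000 0.0000
102.3411 84.1011 58.7883 23.6600 0.0000 0.0000 0.0000

Δt=0.13867, u=1.17803, d=0.84887, q=0.48579, disc=e^(-rΔt)=0.99130
k=6 terminal: V=max(K-S,0) → 102.3411 84.1011 58.7883 23.6600 0.0000 0.0000 0.0000
k=5: j=0 S=55.4134 intr=93.9666 cont=92.6673 V=93.9666[EX]; j=1 S=76.9008 intr=72.4792 cont=71.1799 V=72.4792[EX]; j=2 S=106.7202 intr=42.6598 cont=41.3605 V=42.6598[EX]; j=3 S=148.1025 intr=1.2775 cont=12.0605 V=12.0605[hold]; j=4 S=205.5313 intr=0.0000 cont=0.0000 V=0.0000[hold]; j=5 S=285.2291 intr=0.0000 cont=0.0000 V=0.0000[hold]  S*(5)=106.7202
k=4: j=0 S=65.2789 intr=84.1011 cont=82.8018 V=84.1011[EX]; j=1 S=90.5917 intr=58.7883 cont=57.4890 V=58.7883[EX]; j=2 S=125.7200 intr=23.6600 cont=27.5533 V=27.5533[hold]; j=3 S=174.4698 intr=0.0000 cont=6.1477 V=6.1477[hold]; j=4 S=242.1229 intr=0.0000 cont=0.0000 V=0.0000[hold]  S*(4)=90.5917
k=3: j=0 S=76.9008 intr=72.4792 cont=71.1799 V=72.4792[EX]; j=1 S=106.7202 intr=42.6598 cont=43.2354 V=43.2354[hold]; j=2 S=148.1025 intr=1.2775 cont=17.0056 V=17.0056[hold]; j=3 S=205.5313 intr=0.0000 cont=3.1338 V=3.1338[hold]  S*(3)=76.9008
k=2: j=0 S=90.5917 intr=58.7883 cont=57.7661 V=58.7883[EX]; j=1 S=125.7200 intr=23.6600 cont=30.2281 V=30.2281[hold]; j=2 S=174.4698 intr=0.0000 cont=10.1775 V=10.1775[hold]  S*(2)=90.5917
k=1: j=0 S=106.7202 intr=42.6598 cont=44.5235 V=44.5235[hold]; j=1 S=148.1025 intr=1.2775 cont=20.3096 V=20.3096[hold]  S*(1)=-
k=0: j=0 S=125.7200 intr=23.6600 cont=32.4758 V=32.4758[hold]  S*(0)=-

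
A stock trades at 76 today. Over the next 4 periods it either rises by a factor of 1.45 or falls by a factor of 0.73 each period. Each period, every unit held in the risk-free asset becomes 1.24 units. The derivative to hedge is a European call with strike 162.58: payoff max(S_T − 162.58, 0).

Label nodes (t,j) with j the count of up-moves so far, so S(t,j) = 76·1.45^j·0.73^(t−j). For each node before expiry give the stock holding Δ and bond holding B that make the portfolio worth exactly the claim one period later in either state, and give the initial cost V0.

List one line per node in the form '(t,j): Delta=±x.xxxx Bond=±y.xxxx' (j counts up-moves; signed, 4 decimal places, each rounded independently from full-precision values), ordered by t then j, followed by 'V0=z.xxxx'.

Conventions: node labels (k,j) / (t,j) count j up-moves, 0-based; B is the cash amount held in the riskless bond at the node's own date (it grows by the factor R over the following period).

(0,0): Delta=0.5959 Bond=-25.6742
(1,0): Delta=0.0536 Bond=-1.7497
(1,1): Delta=0.7083 Bond=-44.2245
(2,0): Delta=0.0000 Bond=0.0000
(2,1): Delta=0.0647 Bond=-3.0629
(2,2): Delta=0.8417 Bond=-76.1577
(3,0): Delta=0.0000 Bond=0.0000
(3,1): Delta=0.0000 Bond=0.0000
(3,2): Delta=0.0781 Bond=-5.3619
(3,3): Delta=1.0000 Bond=-131.1129
V0=19.6112

No-arbitrage ⇒ martingale measure with p* = (R−d)/(u−d) = 0.7083.
At maturity the claim pays: V(4,0)=0.0000, V(4,1)=0.0000, V(4,2)=0.0000, V(4,3)=6.5577, V(4,4)=173.3785
  t=3,j=0: stock 29.5653 → up 42.8697 (V=0.0000), down 21.5827 (V=0.0000). Price 0.0000; hedge Δ=0.0000, bond B=0.0000.
  t=3,j=1: stock 58.7256 → up 85.1521 (V=0.0000), down 42.8697 (V=0.0000). Price 0.0000; hedge Δ=0.0000, bond B=0.0000.
  t=3,j=2: stock 116.6467 → up 169.1377 (V=6.5577), down 85.1521 (V=0.0000). Price 3.7460; hedge Δ=0.0781, bond B=-5.3619.
  t=3,j=3: stock 231.6955 → up 335.9585 (V=173.3785), down 169.1377 (V=6.5577). Price 100.5826; hedge Δ=1.0000, bond B=-131.1129.
  t=2,j=0: stock 40.5004 → up 58.7256 (V=0.0000), down 29.5653 (V=0.0000). Price 0.0000; hedge Δ=0.0000, bond B=0.0000.
  t=2,j=1: stock 80.4460 → up 116.6467 (V=3.7460), down 58.7256 (V=0.0000). Price 2.1399; hedge Δ=0.0647, bond B=-3.0629.
  t=2,j=2: stock 159.7900 → up 231.6955 (V=100.5826), down 116.6467 (V=3.7460). Price 58.3376; hedge Δ=0.8417, bond B=-76.1577.
  t=1,j=0: stock 55.4800 → up 80.4460 (V=2.1399), down 40.5004 (V=0.0000). Price 1.2224; hedge Δ=0.0536, bond B=-1.7497.
  t=1,j=1: stock 110.2000 → up 159.7900 (V=58.3376), down 80.4460 (V=2.1399). Price 33.8279; hedge Δ=0.7083, bond B=-44.2245.
  t=0,j=0: stock 76.0000 → up 110.2000 (V=33.8279), down 55.4800 (V=1.2224). Price 19.6112; hedge Δ=0.5959, bond B=-25.6742.
As a check, the time-0 holding Δ(0,0)·S0 + B(0,0) comes to 19.6112 — exactly V0.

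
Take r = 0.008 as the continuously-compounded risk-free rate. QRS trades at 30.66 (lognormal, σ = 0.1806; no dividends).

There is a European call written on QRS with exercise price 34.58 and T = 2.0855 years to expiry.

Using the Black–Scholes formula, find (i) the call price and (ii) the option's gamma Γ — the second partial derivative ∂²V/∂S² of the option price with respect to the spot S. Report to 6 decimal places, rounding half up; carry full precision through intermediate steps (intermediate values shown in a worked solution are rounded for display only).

price = 1.940475
Γ = 0.048144

σ√T = 0.1806·√2.0855 = 0.260809
d₁ = (ln(S/K) + (r+σ²/2)T) / (σ√T) = (ln(30.66/34.58) + (0.008+0.1806²/2)·2.0855) / 0.260809 = (-0.120317 + 0.050695) / 0.260809 = -0.266946
d₂ = d₁ − σ√T = -0.266946 − 0.260809 = -0.527755
e^{−rT} = 0.983454
N(d₁) = 0.394755,  N(d₂) = 0.298835
Call price V = S·N(d₁) − K·e^{−rT}·N(d₂) = 12.103203 − 10.162728 = 1.940475
φ(d₁) = (1/√(2π))·e^{−d₁²/2} = 0.384978
Γ = φ(d₁) / (S·σ·√T) = 0.048144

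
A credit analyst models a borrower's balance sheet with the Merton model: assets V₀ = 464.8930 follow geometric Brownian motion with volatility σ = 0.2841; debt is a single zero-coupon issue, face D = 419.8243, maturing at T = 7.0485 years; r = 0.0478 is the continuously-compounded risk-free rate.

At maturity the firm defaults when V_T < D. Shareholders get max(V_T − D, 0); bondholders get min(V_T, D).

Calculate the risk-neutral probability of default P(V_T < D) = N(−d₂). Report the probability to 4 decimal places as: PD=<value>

PD=0.4189

Work the structural quantities from V₀ = 464.8930 against face 419.8243:
d₁ = [ln(V₀/D) + (r + σ²/2)T] / (σ√T)
   = [ln(464.8930/419.8243) + (0.0478 + 0.5·0.2841²)·7.0485] / (0.2841·√7.0485)
   = [0.101971 + 0.621370] / 0.754257 = 0.959011
d₂ = d₁ − σ√T = 0.959011 − 0.754257 = 0.204754
risk-neutral PD = N(−d₂) = N(-0.204754) = 0.418882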